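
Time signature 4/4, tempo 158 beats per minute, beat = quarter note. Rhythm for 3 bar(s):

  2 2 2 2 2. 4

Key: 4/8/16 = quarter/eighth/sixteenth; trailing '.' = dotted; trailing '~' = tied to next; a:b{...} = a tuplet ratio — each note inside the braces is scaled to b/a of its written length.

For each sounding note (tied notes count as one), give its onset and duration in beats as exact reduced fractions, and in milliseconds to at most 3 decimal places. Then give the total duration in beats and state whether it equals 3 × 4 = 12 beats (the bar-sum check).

1) 0.0ms=0b +759.494ms=2b
2) 759.494ms=2b +759.494ms=2b
3) 1518.987ms=4b +759.494ms=2b
4) 2278.481ms=6b +759.494ms=2b
5) 3037.975ms=8b +1139.241ms=3b
6) 4177.215ms=11b +379.747ms=1b
Σ=12b of 12 (158bpm 4/4) — PASS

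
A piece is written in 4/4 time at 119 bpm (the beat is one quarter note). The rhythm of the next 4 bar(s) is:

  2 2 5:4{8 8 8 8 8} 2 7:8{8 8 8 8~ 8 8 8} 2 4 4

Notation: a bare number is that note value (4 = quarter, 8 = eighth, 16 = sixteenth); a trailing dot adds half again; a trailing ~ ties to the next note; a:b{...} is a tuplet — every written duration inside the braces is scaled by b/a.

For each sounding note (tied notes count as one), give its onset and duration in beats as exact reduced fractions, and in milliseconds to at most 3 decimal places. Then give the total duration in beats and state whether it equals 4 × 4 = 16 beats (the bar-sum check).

1) 0.0ms=0b +1008.403ms=2b
2) 1008.403ms=2b +1008.403ms=2b
3) 2016.807ms=4b +201.681ms=2/5b
4) 2218.487ms=22/5b +201.681ms=2/5b
5) 2420.168ms=24/5b +201.681ms=2/5b
6) 2621.849ms=26/5b +201.681ms=2/5b
7) 2823.529ms=28/5b +201.681ms=2/5b
8) 3025.21ms=6b +1008.403ms=2b
9) 4033.613ms=8b +288.115ms=4/7b
10) 4321.729ms=60/7b +288.115ms=4/7b
11) 4609.844ms=64/7b +288.115ms=4/7b
12) 4897.959ms=68/7b +576.23ms=8/7b
13) 5474.19ms=76/7b +288.115ms=4/7b
14) 5762.305ms=80/7b +288.115ms=4/7b
15) 6050.42ms=12b +1008.403ms=2b
16) 7058.824ms=14b +504.202ms=1b
17) 7563.025ms=15b +504.202ms=1b
Σ=16b of 16 (119bpm 4/4) — PASS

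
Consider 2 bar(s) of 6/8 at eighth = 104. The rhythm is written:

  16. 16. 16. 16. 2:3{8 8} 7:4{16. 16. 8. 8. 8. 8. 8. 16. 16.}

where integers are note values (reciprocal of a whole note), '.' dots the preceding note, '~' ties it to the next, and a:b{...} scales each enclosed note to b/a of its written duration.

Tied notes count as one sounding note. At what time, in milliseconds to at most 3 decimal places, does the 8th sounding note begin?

note 8 onset = 45/7b = 3708.791ms

1. 0.0ms @ 0 + 432.692ms (3/4)
2. 432.692ms @ 3/4 + 432.692ms (3/4)
3. 865.385ms @ 3/2 + 432.692ms (3/4)
4. 1298.077ms @ 9/4 + 432.692ms (3/4)
5. 1730.769ms @ 3 + 865.385ms (3/2)
6. 2596.154ms @ 9/2 + 865.385ms (3/2)
7. 3461.538ms @ 6 + 247.253ms (3/7)
8. 3708.791ms @ 45/7 + 247.253ms (3/7)
9. 3956.044ms @ 48/7 + 494.505ms (6/7)
10. 4450.549ms @ 54/7 + 494.505ms (6/7)
11. 4945.055ms @ 60/7 + 494.505ms (6/7)
12. 5439.56ms @ 66/7 + 494.505ms (6/7)
13. 5934.066ms @ 72/7 + 494.505ms (6/7)
14. 6428.571ms @ 78/7 + 247.253ms (3/7)
15. 6675.824ms @ 81/7 + 247.253ms (3/7)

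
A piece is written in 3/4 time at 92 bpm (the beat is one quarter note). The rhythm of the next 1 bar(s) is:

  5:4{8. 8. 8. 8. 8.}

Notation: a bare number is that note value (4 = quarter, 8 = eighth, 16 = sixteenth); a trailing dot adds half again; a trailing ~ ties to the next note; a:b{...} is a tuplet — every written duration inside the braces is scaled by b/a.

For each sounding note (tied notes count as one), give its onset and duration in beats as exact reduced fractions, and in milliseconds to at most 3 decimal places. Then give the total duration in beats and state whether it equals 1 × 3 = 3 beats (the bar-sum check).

1) 0.0ms=0b +391.304ms=3/5b
2) 391.304ms=3/5b +391.304ms=3/5b
3) 782.609ms=6/5b +391.304ms=3/5b
4) 1173.913ms=9/5b +391.304ms=3/5b
5) 1565.217ms=12/5b +391.304ms=3/5b
Σ=3b of 3 (92bpm 3/4) — PASS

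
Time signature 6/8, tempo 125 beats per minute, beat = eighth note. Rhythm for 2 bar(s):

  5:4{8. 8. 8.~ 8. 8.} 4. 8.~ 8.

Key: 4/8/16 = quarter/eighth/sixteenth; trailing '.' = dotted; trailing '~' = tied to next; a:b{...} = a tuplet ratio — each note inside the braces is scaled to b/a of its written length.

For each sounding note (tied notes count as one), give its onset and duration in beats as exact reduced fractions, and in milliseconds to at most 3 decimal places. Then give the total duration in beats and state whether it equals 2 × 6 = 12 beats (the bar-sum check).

1) 0.0ms=0b +576.0ms=6/5b
2) 576.0ms=6/5b +576.0ms=6/5b
3) 1152.0ms=12/5b +1152.0ms=12/5b
4) 2304.0ms=24/5b +576.0ms=6/5b
5) 2880.0ms=6b +1440.0ms=3b
6) 4320.0ms=9b +1440.0ms=3b
Σ=12b of 12 (125bpm 6/8) — PASS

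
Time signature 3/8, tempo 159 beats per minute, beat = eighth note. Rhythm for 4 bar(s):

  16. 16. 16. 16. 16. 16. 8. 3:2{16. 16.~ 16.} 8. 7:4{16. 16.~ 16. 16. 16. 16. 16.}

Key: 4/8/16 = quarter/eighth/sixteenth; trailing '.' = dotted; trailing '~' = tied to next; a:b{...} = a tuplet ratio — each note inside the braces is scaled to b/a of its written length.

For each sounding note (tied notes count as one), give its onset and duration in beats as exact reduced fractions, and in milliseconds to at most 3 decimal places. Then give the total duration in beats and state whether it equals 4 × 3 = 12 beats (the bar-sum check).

1) 0.0ms=0b +283.019ms=3/4b
2) 283.019ms=3/4b +283.019ms=3/4b
3) 566.038ms=3/2b +283.019ms=3/4b
4) 849.057ms=9/4b +283.019ms=3/4b
5) 1132.075ms=3b +283.019ms=3/4b
6) 1415.094ms=15/4b +283.019ms=3/4b
7) 1698.113ms=9/2b +566.038ms=3/2b
8) 2264.151ms=6b +188.679ms=1/2b
9) 2452.83ms=13/2b +377.358ms=1b
10) 2830.189ms=15/2b +566.038ms=3/2b
11) 3396.226ms=9b +161.725ms=3/7b
12) 3557.951ms=66/7b +323.45ms=6/7b
13) 3881.402ms=72/7b +161.725ms=3/7b
14) 4043.127ms=75/7b +161.725ms=3/7b
15) 4204.852ms=78/7b +161.725ms=3/7b
16) 4366.577ms=81/7b +161.725ms=3/7b
Σ=12b of 12 (159bpm 3/8) — PASS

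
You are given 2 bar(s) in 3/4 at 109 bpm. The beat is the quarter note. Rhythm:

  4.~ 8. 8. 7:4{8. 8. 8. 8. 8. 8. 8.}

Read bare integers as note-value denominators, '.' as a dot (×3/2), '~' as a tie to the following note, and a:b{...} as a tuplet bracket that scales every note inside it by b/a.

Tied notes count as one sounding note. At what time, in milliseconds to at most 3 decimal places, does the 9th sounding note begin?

note 9 onset = 39/7b = 3066.841ms

1. 0.0ms @ 0 + 1238.532ms (9/4)
2. 1238.532ms @ 9/4 + 412.844ms (3/4)
3. 1651.376ms @ 3 + 235.911ms (3/7)
4. 1887.287ms @ 24/7 + 235.911ms (3/7)
5. 2123.198ms @ 27/7 + 235.911ms (3/7)
6. 2359.109ms @ 30/7 + 235.911ms (3/7)
7. 2595.02ms @ 33/7 + 235.911ms (3/7)
8. 2830.931ms @ 36/7 + 235.911ms (3/7)
9. 3066.841ms @ 39/7 + 235.911ms (3/7)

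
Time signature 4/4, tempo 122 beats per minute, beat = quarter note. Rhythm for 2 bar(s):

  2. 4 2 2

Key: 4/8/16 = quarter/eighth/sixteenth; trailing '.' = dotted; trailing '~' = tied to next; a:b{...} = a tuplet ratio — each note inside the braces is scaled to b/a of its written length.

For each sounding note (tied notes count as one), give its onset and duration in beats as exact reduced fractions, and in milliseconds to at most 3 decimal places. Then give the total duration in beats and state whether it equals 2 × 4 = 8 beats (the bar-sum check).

1) 0.0ms=0b +1475.41ms=3b
2) 1475.41ms=3b +491.803ms=1b
3) 1967.213ms=4b +983.607ms=2b
4) 2950.82ms=6b +983.607ms=2b
Σ=8b of 8 (122bpm 4/4) — PASS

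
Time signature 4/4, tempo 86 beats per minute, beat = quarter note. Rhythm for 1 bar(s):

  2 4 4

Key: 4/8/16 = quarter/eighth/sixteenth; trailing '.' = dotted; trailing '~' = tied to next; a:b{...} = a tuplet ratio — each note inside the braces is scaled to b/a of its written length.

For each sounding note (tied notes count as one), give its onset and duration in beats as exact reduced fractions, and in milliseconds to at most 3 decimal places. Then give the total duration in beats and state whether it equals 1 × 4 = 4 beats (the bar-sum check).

1) 0.0ms=0b +1395.349ms=2b
2) 1395.349ms=2b +697.674ms=1b
3) 2093.023ms=3b +697.674ms=1b
Σ=4b of 4 (86bpm 4/4) — PASS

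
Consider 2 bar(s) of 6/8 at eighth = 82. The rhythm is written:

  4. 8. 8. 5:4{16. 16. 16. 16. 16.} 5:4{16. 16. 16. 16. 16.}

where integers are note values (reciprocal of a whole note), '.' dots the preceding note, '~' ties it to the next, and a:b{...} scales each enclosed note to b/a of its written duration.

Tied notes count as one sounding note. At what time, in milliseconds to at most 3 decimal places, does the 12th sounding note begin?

note 12 onset = 54/5b = 7902.439ms

1. 0.0ms @ 0 + 2195.122ms (3)
2. 2195.122ms @ 3 + 1097.561ms (3/2)
3. 3292.683ms @ 9/2 + 1097.561ms (3/2)
4. 4390.244ms @ 6 + 439.024ms (3/5)
5. 4829.268ms @ 33/5 + 439.024ms (3/5)
6. 5268.293ms @ 36/5 + 439.024ms (3/5)
7. 5707.317ms @ 39/5 + 439.024ms (3/5)
8. 6146.341ms @ 42/5 + 439.024ms (3/5)
9. 6585.366ms @ 9 + 439.024ms (3/5)
10. 7024.39ms @ 48/5 + 439.024ms (3/5)
11. 7463.415ms @ 51/5 + 439.024ms (3/5)
12. 7902.439ms @ 54/5 + 439.024ms (3/5)
13. 8341.463ms @ 57/5 + 439.024ms (3/5)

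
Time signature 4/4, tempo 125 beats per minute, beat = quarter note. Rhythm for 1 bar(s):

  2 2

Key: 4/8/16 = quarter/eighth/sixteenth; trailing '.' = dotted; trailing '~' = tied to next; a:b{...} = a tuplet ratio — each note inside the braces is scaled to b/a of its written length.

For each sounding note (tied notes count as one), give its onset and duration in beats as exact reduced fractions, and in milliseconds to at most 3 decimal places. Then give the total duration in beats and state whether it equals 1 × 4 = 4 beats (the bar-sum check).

1) 0.0ms=0b +960.0ms=2b
2) 960.0ms=2b +960.0ms=2b
Σ=4b of 4 (125bpm 4/4) — PASS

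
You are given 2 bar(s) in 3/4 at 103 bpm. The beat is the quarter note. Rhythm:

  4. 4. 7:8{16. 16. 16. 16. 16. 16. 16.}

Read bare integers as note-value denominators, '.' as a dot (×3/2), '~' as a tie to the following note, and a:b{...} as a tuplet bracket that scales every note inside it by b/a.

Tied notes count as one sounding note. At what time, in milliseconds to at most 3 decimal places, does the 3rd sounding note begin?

note 3 onset = 3b = 1747.573ms

1. 0.0ms @ 0 + 873.786ms (3/2)
2. 873.786ms @ 3/2 + 873.786ms (3/2)
3. 1747.573ms @ 3 + 249.653ms (3/7)
4. 1997.226ms @ 24/7 + 249.653ms (3/7)
5. 2246.879ms @ 27/7 + 249.653ms (3/7)
6. 2496.533ms @ 30/7 + 249.653ms (3/7)
7. 2746.186ms @ 33/7 + 249.653ms (3/7)
8. 2995.839ms @ 36/7 + 249.653ms (3/7)
9. 3245.492ms @ 39/7 + 249.653ms (3/7)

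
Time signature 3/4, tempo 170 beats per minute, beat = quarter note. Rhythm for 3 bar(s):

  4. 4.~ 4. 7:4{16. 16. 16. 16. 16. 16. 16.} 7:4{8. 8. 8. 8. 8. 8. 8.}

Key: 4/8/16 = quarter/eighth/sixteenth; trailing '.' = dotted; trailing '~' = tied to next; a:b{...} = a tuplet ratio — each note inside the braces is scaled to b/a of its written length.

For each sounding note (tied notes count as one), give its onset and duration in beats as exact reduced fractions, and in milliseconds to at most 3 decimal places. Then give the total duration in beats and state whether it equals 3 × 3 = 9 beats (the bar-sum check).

1) 0.0ms=0b +529.412ms=3/2b
2) 529.412ms=3/2b +1058.824ms=3b
3) 1588.235ms=9/2b +75.63ms=3/14b
4) 1663.866ms=33/7b +75.63ms=3/14b
5) 1739.496ms=69/14b +75.63ms=3/14b
6) 1815.126ms=36/7b +75.63ms=3/14b
7) 1890.756ms=75/14b +75.63ms=3/14b
8) 1966.387ms=39/7b +75.63ms=3/14b
9) 2042.017ms=81/14b +75.63ms=3/14b
10) 2117.647ms=6b +151.261ms=3/7b
11) 2268.908ms=45/7b +151.261ms=3/7b
12) 2420.168ms=48/7b +151.261ms=3/7b
13) 2571.429ms=51/7b +151.261ms=3/7b
14) 2722.689ms=54/7b +151.261ms=3/7b
15) 2873.95ms=57/7b +151.261ms=3/7b
16) 3025.21ms=60/7b +151.261ms=3/7b
Σ=9b of 9 (170bpm 3/4) — PASS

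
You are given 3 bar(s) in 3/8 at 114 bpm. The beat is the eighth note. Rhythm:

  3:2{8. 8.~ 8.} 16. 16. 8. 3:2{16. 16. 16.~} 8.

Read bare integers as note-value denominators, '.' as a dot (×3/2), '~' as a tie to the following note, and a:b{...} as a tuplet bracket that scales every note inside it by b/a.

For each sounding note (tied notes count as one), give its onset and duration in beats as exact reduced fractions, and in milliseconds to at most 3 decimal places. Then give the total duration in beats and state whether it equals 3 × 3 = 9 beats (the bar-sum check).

1) 0.0ms=0b +526.316ms=1b
2) 526.316ms=1b +1052.632ms=2b
3) 1578.947ms=3b +394.737ms=3/4b
4) 1973.684ms=15/4b +394.737ms=3/4b
5) 2368.421ms=9/2b +789.474ms=3/2b
6) 3157.895ms=6b +263.158ms=1/2b
7) 3421.053ms=13/2b +263.158ms=1/2b
8) 3684.211ms=7b +1052.632ms=2b
Σ=9b of 9 (114bpm 3/8) — PASS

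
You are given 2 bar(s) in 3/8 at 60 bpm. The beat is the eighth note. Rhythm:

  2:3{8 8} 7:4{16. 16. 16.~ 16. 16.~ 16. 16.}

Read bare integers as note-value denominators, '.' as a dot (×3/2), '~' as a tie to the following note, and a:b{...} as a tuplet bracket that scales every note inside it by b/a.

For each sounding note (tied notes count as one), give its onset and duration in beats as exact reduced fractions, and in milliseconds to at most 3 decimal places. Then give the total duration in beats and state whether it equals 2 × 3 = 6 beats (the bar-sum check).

1) 0.0ms=0b +1500.0ms=3/2b
2) 1500.0ms=3/2b +1500.0ms=3/2b
3) 3000.0ms=3b +428.571ms=3/7b
4) 3428.571ms=24/7b +428.571ms=3/7b
5) 3857.143ms=27/7b +857.143ms=6/7b
6) 4714.286ms=33/7b +857.143ms=6/7b
7) 5571.429ms=39/7b +428.571ms=3/7b
Σ=6b of 6 (60bpm 3/8) — PASS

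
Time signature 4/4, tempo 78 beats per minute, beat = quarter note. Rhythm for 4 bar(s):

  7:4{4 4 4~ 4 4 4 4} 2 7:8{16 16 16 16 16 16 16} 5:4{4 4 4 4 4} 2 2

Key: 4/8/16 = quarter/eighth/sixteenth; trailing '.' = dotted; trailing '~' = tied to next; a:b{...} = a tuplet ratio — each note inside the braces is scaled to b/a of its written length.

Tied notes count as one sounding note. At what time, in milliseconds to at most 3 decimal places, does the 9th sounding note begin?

1. 0.0ms @ 0 + 439.56ms (4/7)
2. 439.56ms @ 4/7 + 439.56ms (4/7)
3. 879.121ms @ 8/7 + 879.121ms (8/7)
4. 1758.242ms @ 16/7 + 439.56ms (4/7)
5. 2197.802ms @ 20/7 + 439.56ms (4/7)
6. 2637.363ms @ 24/7 + 439.56ms (4/7)
7. 3076.923ms @ 4 + 1538.462ms (2)
8. 4615.385ms @ 6 + 219.78ms (2/7)
9. 4835.165ms @ 44/7 + 219.78ms (2/7)
10. 5054.945ms @ 46/7 + 219.78ms (2/7)
11. 5274.725ms @ 48/7 + 219.78ms (2/7)
12. 5494.505ms @ 50/7 + 219.78ms (2/7)
13. 5714.286ms @ 52/7 + 219.78ms (2/7)
14. 5934.066ms @ 54/7 + 219.78ms (2/7)
15. 6153.846ms @ 8 + 615.385ms (4/5)
16. 6769.231ms @ 44/5 + 615.385ms (4/5)
17. 7384.615ms @ 48/5 + 615.385ms (4/5)
18. 8000.0ms @ 52/5 + 615.385ms (4/5)
19. 8615.385ms @ 56/5 + 615.385ms (4/5)
20. 9230.769ms @ 12 + 1538.462ms (2)
21. 10769.231ms @ 14 + 1538.462ms (2)

note 9 onset = 44/7b = 4835.165ms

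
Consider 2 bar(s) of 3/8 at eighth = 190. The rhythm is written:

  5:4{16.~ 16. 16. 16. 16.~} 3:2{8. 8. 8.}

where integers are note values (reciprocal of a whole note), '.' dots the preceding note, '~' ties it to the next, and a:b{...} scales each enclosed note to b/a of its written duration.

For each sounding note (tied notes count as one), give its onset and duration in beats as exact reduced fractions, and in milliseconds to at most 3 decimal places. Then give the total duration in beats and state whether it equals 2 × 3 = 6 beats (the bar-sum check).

1) 0.0ms=0b +378.947ms=6/5b
2) 378.947ms=6/5b +189.474ms=3/5b
3) 568.421ms=9/5b +189.474ms=3/5b
4) 757.895ms=12/5b +505.263ms=8/5b
5) 1263.158ms=4b +315.789ms=1b
6) 1578.947ms=5b +315.789ms=1b
Σ=6b of 6 (190bpm 3/8) — PASS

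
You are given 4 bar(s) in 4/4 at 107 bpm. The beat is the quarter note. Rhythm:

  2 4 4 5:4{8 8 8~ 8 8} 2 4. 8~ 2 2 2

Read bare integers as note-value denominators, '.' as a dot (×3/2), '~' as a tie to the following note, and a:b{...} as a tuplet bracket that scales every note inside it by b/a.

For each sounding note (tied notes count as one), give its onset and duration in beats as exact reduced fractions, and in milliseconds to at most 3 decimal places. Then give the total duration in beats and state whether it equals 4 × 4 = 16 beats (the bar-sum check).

1) 0.0ms=0b +1121.495ms=2b
2) 1121.495ms=2b +560.748ms=1b
3) 1682.243ms=3b +560.748ms=1b
4) 2242.991ms=4b +224.299ms=2/5b
5) 2467.29ms=22/5b +224.299ms=2/5b
6) 2691.589ms=24/5b +448.598ms=4/5b
7) 3140.187ms=28/5b +224.299ms=2/5b
8) 3364.486ms=6b +1121.495ms=2b
9) 4485.981ms=8b +841.121ms=3/2b
10) 5327.103ms=19/2b +1401.869ms=5/2b
11) 6728.972ms=12b +1121.495ms=2b
12) 7850.467ms=14b +1121.495ms=2b
Σ=16b of 16 (107bpm 4/4) — PASS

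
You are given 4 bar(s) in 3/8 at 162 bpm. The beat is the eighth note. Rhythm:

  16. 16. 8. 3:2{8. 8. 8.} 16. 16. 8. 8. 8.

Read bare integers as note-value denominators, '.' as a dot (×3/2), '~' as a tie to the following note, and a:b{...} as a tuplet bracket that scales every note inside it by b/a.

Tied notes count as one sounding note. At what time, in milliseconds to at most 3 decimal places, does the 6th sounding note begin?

note 6 onset = 5b = 1851.852ms

1. 0.0ms @ 0 + 277.778ms (3/4)
2. 277.778ms @ 3/4 + 277.778ms (3/4)
3. 555.556ms @ 3/2 + 555.556ms (3/2)
4. 1111.111ms @ 3 + 370.37ms (1)
5. 1481.481ms @ 4 + 370.37ms (1)
6. 1851.852ms @ 5 + 370.37ms (1)
7. 2222.222ms @ 6 + 277.778ms (3/4)
8. 2500.0ms @ 27/4 + 277.778ms (3/4)
9. 2777.778ms @ 15/2 + 555.556ms (3/2)
10. 3333.333ms @ 9 + 555.556ms (3/2)
11. 3888.889ms @ 21/2 + 555.556ms (3/2)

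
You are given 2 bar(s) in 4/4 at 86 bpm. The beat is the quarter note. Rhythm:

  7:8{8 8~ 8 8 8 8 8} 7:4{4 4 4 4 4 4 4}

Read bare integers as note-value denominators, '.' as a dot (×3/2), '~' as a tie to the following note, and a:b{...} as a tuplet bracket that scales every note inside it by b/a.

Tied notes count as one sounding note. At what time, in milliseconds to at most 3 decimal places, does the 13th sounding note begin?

1. 0.0ms @ 0 + 398.671ms (4/7)
2. 398.671ms @ 4/7 + 797.342ms (8/7)
3. 1196.013ms @ 12/7 + 398.671ms (4/7)
4. 1594.684ms @ 16/7 + 398.671ms (4/7)
5. 1993.355ms @ 20/7 + 398.671ms (4/7)
6. 2392.027ms @ 24/7 + 398.671ms (4/7)
7. 2790.698ms @ 4 + 398.671ms (4/7)
8. 3189.369ms @ 32/7 + 398.671ms (4/7)
9. 3588.04ms @ 36/7 + 398.671ms (4/7)
10. 3986.711ms @ 40/7 + 398.671ms (4/7)
11. 4385.382ms @ 44/7 + 398.671ms (4/7)
12. 4784.053ms @ 48/7 + 398.671ms (4/7)
13. 5182.724ms @ 52/7 + 398.671ms (4/7)

note 13 onset = 52/7b = 5182.724ms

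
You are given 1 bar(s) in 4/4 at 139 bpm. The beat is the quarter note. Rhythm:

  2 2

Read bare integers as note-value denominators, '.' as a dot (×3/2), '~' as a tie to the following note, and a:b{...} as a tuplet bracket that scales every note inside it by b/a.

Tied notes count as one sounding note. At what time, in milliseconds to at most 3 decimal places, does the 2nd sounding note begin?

note 2 onset = 2b = 863.309ms

1. 0.0ms @ 0 + 863.309ms (2)
2. 863.309ms @ 2 + 863.309ms (2)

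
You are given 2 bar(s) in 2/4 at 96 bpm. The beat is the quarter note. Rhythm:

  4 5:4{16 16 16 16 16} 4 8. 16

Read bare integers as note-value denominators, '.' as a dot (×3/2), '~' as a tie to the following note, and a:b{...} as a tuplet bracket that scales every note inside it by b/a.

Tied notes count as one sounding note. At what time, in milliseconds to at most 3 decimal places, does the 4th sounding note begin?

note 4 onset = 7/5b = 875.0ms

1. 0.0ms @ 0 + 625.0ms (1)
2. 625.0ms @ 1 + 125.0ms (1/5)
3. 750.0ms @ 6/5 + 125.0ms (1/5)
4. 875.0ms @ 7/5 + 125.0ms (1/5)
5. 1000.0ms @ 8/5 + 125.0ms (1/5)
6. 1125.0ms @ 9/5 + 125.0ms (1/5)
7. 1250.0ms @ 2 + 625.0ms (1)
8. 1875.0ms @ 3 + 468.75ms (3/4)
9. 2343.75ms @ 15/4 + 156.25ms (1/4)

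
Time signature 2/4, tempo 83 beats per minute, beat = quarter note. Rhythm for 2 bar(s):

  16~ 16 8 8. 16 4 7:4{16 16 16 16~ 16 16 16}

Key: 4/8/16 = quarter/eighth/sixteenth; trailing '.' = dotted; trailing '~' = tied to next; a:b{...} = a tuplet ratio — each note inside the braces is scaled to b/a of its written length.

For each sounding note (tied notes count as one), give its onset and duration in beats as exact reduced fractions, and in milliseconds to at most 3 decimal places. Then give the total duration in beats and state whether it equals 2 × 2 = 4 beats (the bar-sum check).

1) 0.0ms=0b +361.446ms=1/2b
2) 361.446ms=1/2b +361.446ms=1/2b
3) 722.892ms=1b +542.169ms=3/4b
4) 1265.06ms=7/4b +180.723ms=1/4b
5) 1445.783ms=2b +722.892ms=1b
6) 2168.675ms=3b +103.27ms=1/7b
7) 2271.945ms=22/7b +103.27ms=1/7b
8) 2375.215ms=23/7b +103.27ms=1/7b
9) 2478.485ms=24/7b +206.54ms=2/7b
10) 2685.026ms=26/7b +103.27ms=1/7b
11) 2788.296ms=27/7b +103.27ms=1/7b
Σ=4b of 4 (83bpm 2/4) — PASS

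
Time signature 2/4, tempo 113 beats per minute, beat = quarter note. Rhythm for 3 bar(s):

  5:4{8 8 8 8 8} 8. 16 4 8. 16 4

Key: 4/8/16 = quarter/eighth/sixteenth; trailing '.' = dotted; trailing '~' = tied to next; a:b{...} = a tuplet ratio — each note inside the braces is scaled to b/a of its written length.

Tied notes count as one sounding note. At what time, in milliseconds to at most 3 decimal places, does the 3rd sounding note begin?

1. 0.0ms @ 0 + 212.389ms (2/5)
2. 212.389ms @ 2/5 + 212.389ms (2/5)
3. 424.779ms @ 4/5 + 212.389ms (2/5)
4. 637.168ms @ 6/5 + 212.389ms (2/5)
5. 849.558ms @ 8/5 + 212.389ms (2/5)
6. 1061.947ms @ 2 + 398.23ms (3/4)
7. 1460.177ms @ 11/4 + 132.743ms (1/4)
8. 1592.92ms @ 3 + 530.973ms (1)
9. 2123.894ms @ 4 + 398.23ms (3/4)
10. 2522.124ms @ 19/4 + 132.743ms (1/4)
11. 2654.867ms @ 5 + 530.973ms (1)

note 3 onset = 4/5b = 424.779ms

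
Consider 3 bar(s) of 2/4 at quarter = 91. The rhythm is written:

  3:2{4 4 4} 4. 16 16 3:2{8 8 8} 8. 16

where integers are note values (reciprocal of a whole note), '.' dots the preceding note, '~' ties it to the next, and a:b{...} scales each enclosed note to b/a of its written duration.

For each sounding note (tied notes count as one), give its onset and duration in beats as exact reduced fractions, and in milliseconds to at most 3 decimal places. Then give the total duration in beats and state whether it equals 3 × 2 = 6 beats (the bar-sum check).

1) 0.0ms=0b +439.56ms=2/3b
2) 439.56ms=2/3b +439.56ms=2/3b
3) 879.121ms=4/3b +439.56ms=2/3b
4) 1318.681ms=2b +989.011ms=3/2b
5) 2307.692ms=7/2b +164.835ms=1/4b
6) 2472.527ms=15/4b +164.835ms=1/4b
7) 2637.363ms=4b +219.78ms=1/3b
8) 2857.143ms=13/3b +219.78ms=1/3b
9) 3076.923ms=14/3b +219.78ms=1/3b
10) 3296.703ms=5b +494.505ms=3/4b
11) 3791.209ms=23/4b +164.835ms=1/4b
Σ=6b of 6 (91bpm 2/4) — PASS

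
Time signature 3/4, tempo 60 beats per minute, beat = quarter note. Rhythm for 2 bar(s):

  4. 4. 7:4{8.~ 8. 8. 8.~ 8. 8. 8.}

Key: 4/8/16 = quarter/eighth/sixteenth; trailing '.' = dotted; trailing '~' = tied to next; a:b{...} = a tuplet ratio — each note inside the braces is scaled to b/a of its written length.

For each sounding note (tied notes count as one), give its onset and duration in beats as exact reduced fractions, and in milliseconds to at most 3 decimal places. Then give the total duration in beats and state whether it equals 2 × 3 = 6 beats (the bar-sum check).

1) 0.0ms=0b +1500.0ms=3/2b
2) 1500.0ms=3/2b +1500.0ms=3/2b
3) 3000.0ms=3b +857.143ms=6/7b
4) 3857.143ms=27/7b +428.571ms=3/7b
5) 4285.714ms=30/7b +857.143ms=6/7b
6) 5142.857ms=36/7b +428.571ms=3/7b
7) 5571.429ms=39/7b +428.571ms=3/7b
Σ=6b of 6 (60bpm 3/4) — PASS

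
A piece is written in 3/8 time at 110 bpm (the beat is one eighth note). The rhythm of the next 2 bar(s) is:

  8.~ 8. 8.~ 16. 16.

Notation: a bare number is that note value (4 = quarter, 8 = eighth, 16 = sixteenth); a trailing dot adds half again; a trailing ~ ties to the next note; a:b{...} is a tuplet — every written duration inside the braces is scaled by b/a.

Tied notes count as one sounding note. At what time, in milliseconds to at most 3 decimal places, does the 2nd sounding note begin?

1. 0.0ms @ 0 + 1636.364ms (3)
2. 1636.364ms @ 3 + 1227.273ms (9/4)
3. 2863.636ms @ 21/4 + 409.091ms (3/4)

note 2 onset = 3b = 1636.364ms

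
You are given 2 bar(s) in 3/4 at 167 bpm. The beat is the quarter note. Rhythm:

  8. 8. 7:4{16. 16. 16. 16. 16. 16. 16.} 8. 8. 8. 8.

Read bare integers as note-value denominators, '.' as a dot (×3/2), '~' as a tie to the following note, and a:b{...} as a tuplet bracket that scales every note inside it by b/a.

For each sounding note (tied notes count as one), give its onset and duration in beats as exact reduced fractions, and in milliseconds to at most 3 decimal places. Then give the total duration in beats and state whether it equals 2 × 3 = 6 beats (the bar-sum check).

1) 0.0ms=0b +269.461ms=3/4b
2) 269.461ms=3/4b +269.461ms=3/4b
3) 538.922ms=3/2b +76.989ms=3/14b
4) 615.911ms=12/7b +76.989ms=3/14b
5) 692.9ms=27/14b +76.989ms=3/14b
6) 769.889ms=15/7b +76.989ms=3/14b
7) 846.878ms=33/14b +76.989ms=3/14b
8) 923.867ms=18/7b +76.989ms=3/14b
9) 1000.855ms=39/14b +76.989ms=3/14b
10) 1077.844ms=3b +269.461ms=3/4b
11) 1347.305ms=15/4b +269.461ms=3/4b
12) 1616.766ms=9/2b +269.461ms=3/4b
13) 1886.228ms=21/4b +269.461ms=3/4b
Σ=6b of 6 (167bpm 3/4) — PASS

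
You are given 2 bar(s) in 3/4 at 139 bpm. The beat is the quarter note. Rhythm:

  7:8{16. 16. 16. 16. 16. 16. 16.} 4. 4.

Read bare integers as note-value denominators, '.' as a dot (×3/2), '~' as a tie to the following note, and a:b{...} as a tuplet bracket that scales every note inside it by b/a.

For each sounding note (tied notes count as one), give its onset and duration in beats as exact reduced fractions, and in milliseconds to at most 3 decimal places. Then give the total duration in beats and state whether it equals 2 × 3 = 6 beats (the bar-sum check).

1) 0.0ms=0b +184.995ms=3/7b
2) 184.995ms=3/7b +184.995ms=3/7b
3) 369.99ms=6/7b +184.995ms=3/7b
4) 554.985ms=9/7b +184.995ms=3/7b
5) 739.979ms=12/7b +184.995ms=3/7b
6) 924.974ms=15/7b +184.995ms=3/7b
7) 1109.969ms=18/7b +184.995ms=3/7b
8) 1294.964ms=3b +647.482ms=3/2b
9) 1942.446ms=9/2b +647.482ms=3/2b
Σ=6b of 6 (139bpm 3/4) — PASS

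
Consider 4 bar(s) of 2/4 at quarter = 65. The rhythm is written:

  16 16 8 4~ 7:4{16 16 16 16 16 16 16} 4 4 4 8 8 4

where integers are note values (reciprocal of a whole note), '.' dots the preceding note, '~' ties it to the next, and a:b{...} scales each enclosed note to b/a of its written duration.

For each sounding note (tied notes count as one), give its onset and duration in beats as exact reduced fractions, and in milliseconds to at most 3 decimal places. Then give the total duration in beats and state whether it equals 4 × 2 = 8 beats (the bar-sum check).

1) 0.0ms=0b +230.769ms=1/4b
2) 230.769ms=1/4b +230.769ms=1/4b
3) 461.538ms=1/2b +461.538ms=1/2b
4) 923.077ms=1b +1054.945ms=8/7b
5) 1978.022ms=15/7b +131.868ms=1/7b
6) 2109.89ms=16/7b +131.868ms=1/7b
7) 2241.758ms=17/7b +131.868ms=1/7b
8) 2373.626ms=18/7b +131.868ms=1/7b
9) 2505.495ms=19/7b +131.868ms=1/7b
10) 2637.363ms=20/7b +131.868ms=1/7b
11) 2769.231ms=3b +923.077ms=1b
12) 3692.308ms=4b +923.077ms=1b
13) 4615.385ms=5b +923.077ms=1b
14) 5538.462ms=6b +461.538ms=1/2b
15) 6000.0ms=13/2b +461.538ms=1/2b
16) 6461.538ms=7b +923.077ms=1b
Σ=8b of 8 (65bpm 2/4) — PASS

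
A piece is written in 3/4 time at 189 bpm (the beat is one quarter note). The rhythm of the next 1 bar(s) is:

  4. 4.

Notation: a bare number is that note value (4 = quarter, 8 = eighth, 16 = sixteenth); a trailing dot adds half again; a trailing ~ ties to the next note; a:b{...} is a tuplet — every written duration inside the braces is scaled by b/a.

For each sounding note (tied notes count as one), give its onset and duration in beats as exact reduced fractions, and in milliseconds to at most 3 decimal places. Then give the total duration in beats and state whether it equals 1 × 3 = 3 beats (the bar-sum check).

1) 0.0ms=0b +476.19ms=3/2b
2) 476.19ms=3/2b +476.19ms=3/2b
Σ=3b of 3 (189bpm 3/4) — PASS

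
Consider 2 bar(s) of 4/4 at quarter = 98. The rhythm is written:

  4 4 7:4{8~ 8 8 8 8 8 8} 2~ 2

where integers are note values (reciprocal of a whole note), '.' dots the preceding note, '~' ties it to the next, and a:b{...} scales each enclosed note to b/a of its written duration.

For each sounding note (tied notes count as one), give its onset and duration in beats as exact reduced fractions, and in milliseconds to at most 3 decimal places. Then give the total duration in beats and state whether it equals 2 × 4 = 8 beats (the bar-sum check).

1) 0.0ms=0b +612.245ms=1b
2) 612.245ms=1b +612.245ms=1b
3) 1224.49ms=2b +349.854ms=4/7b
4) 1574.344ms=18/7b +174.927ms=2/7b
5) 1749.271ms=20/7b +174.927ms=2/7b
6) 1924.198ms=22/7b +174.927ms=2/7b
7) 2099.125ms=24/7b +174.927ms=2/7b
8) 2274.052ms=26/7b +174.927ms=2/7b
9) 2448.98ms=4b +2448.98ms=4b
Σ=8b of 8 (98bpm 4/4) — PASS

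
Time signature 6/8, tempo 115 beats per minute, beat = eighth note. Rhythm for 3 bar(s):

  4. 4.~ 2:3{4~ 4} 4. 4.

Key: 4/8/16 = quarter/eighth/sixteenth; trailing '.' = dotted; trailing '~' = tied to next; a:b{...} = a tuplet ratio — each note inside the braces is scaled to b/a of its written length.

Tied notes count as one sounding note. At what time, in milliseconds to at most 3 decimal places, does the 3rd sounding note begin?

1. 0.0ms @ 0 + 1565.217ms (3)
2. 1565.217ms @ 3 + 4695.652ms (9)
3. 6260.87ms @ 12 + 1565.217ms (3)
4. 7826.087ms @ 15 + 1565.217ms (3)

note 3 onset = 12b = 6260.87ms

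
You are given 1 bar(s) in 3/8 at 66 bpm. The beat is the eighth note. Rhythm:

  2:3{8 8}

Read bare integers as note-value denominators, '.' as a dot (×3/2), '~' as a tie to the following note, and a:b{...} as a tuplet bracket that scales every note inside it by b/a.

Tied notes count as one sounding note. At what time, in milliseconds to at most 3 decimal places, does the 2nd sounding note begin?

1. 0.0ms @ 0 + 1363.636ms (3/2)
2. 1363.636ms @ 3/2 + 1363.636ms (3/2)

note 2 onset = 3/2b = 1363.636ms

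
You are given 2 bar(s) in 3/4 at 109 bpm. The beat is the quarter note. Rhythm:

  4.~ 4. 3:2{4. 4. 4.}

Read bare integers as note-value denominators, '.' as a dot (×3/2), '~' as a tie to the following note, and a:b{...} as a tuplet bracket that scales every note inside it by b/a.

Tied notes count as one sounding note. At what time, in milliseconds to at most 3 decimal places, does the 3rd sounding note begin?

1. 0.0ms @ 0 + 1651.376ms (3)
2. 1651.376ms @ 3 + 550.459ms (1)
3. 2201.835ms @ 4 + 550.459ms (1)
4. 2752.294ms @ 5 + 550.459ms (1)

note 3 onset = 4b = 2201.835ms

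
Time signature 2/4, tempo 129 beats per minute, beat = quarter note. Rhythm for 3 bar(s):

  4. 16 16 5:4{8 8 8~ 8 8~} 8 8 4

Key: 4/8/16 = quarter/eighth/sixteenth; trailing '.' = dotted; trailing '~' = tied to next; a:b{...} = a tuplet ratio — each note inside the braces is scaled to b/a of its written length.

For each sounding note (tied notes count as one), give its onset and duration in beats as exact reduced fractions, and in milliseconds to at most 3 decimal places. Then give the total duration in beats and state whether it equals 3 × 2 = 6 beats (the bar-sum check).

1) 0.0ms=0b +697.674ms=3/2b
2) 697.674ms=3/2b +116.279ms=1/4b
3) 813.953ms=7/4b +116.279ms=1/4b
4) 930.233ms=2b +186.047ms=2/5b
5) 1116.279ms=12/5b +186.047ms=2/5b
6) 1302.326ms=14/5b +372.093ms=4/5b
7) 1674.419ms=18/5b +418.605ms=9/10b
8) 2093.023ms=9/2b +232.558ms=1/2b
9) 2325.581ms=5b +465.116ms=1b
Σ=6b of 6 (129bpm 2/4) — PASS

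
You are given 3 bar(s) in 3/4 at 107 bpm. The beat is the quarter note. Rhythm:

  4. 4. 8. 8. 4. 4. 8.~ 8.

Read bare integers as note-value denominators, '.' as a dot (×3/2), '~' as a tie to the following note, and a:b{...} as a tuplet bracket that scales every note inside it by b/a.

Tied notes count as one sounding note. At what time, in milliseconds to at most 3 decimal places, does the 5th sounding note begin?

note 5 onset = 9/2b = 2523.364ms

1. 0.0ms @ 0 + 841.121ms (3/2)
2. 841.121ms @ 3/2 + 841.121ms (3/2)
3. 1682.243ms @ 3 + 420.561ms (3/4)
4. 2102.804ms @ 15/4 + 420.561ms (3/4)
5. 2523.364ms @ 9/2 + 841.121ms (3/2)
6. 3364.486ms @ 6 + 841.121ms (3/2)
7. 4205.607ms @ 15/2 + 841.121ms (3/2)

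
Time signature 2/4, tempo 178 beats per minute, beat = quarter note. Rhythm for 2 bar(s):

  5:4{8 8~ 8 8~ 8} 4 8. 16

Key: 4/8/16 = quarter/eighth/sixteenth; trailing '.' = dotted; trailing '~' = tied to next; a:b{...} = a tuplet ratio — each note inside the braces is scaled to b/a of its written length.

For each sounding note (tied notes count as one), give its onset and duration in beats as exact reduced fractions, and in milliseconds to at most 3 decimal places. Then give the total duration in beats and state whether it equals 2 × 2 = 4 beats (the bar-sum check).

1) 0.0ms=0b +134.831ms=2/5b
2) 134.831ms=2/5b +269.663ms=4/5b
3) 404.494ms=6/5b +269.663ms=4/5b
4) 674.157ms=2b +337.079ms=1b
5) 1011.236ms=3b +252.809ms=3/4b
6) 1264.045ms=15/4b +84.27ms=1/4b
Σ=4b of 4 (178bpm 2/4) — PASS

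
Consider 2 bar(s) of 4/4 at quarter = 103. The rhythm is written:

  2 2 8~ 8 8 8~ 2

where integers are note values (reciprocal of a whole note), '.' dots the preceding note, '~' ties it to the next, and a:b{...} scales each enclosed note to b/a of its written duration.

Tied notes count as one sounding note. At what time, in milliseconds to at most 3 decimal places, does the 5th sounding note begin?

1. 0.0ms @ 0 + 1165.049ms (2)
2. 1165.049ms @ 2 + 1165.049ms (2)
3. 2330.097ms @ 4 + 582.524ms (1)
4. 2912.621ms @ 5 + 291.262ms (1/2)
5. 3203.883ms @ 11/2 + 1456.311ms (5/2)

note 5 onset = 11/2b = 3203.883ms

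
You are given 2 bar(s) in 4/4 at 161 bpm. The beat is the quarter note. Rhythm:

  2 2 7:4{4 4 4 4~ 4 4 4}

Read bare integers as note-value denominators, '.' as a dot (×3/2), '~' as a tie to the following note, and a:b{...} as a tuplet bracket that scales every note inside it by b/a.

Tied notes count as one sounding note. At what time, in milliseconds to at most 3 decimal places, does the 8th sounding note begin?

1. 0.0ms @ 0 + 745.342ms (2)
2. 745.342ms @ 2 + 745.342ms (2)
3. 1490.683ms @ 4 + 212.955ms (4/7)
4. 1703.638ms @ 32/7 + 212.955ms (4/7)
5. 1916.593ms @ 36/7 + 212.955ms (4/7)
6. 2129.547ms @ 40/7 + 425.909ms (8/7)
7. 2555.457ms @ 48/7 + 212.955ms (4/7)
8. 2768.412ms @ 52/7 + 212.955ms (4/7)

note 8 onset = 52/7b = 2768.412ms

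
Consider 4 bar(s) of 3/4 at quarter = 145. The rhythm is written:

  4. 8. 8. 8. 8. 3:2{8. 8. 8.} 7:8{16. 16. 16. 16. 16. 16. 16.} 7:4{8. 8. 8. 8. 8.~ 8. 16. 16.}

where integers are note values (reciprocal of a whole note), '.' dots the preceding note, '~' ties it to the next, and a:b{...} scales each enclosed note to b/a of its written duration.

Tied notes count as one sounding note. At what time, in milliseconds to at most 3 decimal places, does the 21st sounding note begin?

1. 0.0ms @ 0 + 620.69ms (3/2)
2. 620.69ms @ 3/2 + 310.345ms (3/4)
3. 931.034ms @ 9/4 + 310.345ms (3/4)
4. 1241.379ms @ 3 + 310.345ms (3/4)
5. 1551.724ms @ 15/4 + 310.345ms (3/4)
6. 1862.069ms @ 9/2 + 206.897ms (1/2)
7. 2068.966ms @ 5 + 206.897ms (1/2)
8. 2275.862ms @ 11/2 + 206.897ms (1/2)
9. 2482.759ms @ 6 + 177.34ms (3/7)
10. 2660.099ms @ 45/7 + 177.34ms (3/7)
11. 2837.438ms @ 48/7 + 177.34ms (3/7)
12. 3014.778ms @ 51/7 + 177.34ms (3/7)
13. 3192.118ms @ 54/7 + 177.34ms (3/7)
14. 3369.458ms @ 57/7 + 177.34ms (3/7)
15. 3546.798ms @ 60/7 + 177.34ms (3/7)
16. 3724.138ms @ 9 + 177.34ms (3/7)
17. 3901.478ms @ 66/7 + 177.34ms (3/7)
18. 4078.818ms @ 69/7 + 177.34ms (3/7)
19. 4256.158ms @ 72/7 + 177.34ms (3/7)
20. 4433.498ms @ 75/7 + 354.68ms (6/7)
21. 4788.177ms @ 81/7 + 88.67ms (3/14)
22. 4876.847ms @ 165/14 + 88.67ms (3/14)

note 21 onset = 81/7b = 4788.177ms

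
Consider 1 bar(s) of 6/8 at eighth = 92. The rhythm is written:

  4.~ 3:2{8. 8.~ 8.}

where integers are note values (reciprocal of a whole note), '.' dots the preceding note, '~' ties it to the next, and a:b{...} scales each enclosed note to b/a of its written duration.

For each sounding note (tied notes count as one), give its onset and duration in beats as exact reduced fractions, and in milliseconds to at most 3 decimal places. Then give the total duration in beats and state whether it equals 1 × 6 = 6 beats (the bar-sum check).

1) 0.0ms=0b +2608.696ms=4b
2) 2608.696ms=4b +1304.348ms=2b
Σ=6b of 6 (92bpm 6/8) — PASS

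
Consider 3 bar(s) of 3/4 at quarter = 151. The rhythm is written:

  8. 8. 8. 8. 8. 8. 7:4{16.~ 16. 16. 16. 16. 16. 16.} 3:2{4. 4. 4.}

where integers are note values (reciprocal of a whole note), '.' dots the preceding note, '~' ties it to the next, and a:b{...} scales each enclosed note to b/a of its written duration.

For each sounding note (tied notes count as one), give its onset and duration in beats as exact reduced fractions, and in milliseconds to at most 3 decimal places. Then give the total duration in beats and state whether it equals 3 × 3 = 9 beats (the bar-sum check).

1) 0.0ms=0b +298.013ms=3/4b
2) 298.013ms=3/4b +298.013ms=3/4b
3) 596.026ms=3/2b +298.013ms=3/4b
4) 894.04ms=9/4b +298.013ms=3/4b
5) 1192.053ms=3b +298.013ms=3/4b
6) 1490.066ms=15/4b +298.013ms=3/4b
7) 1788.079ms=9/2b +170.293ms=3/7b
8) 1958.373ms=69/14b +85.147ms=3/14b
9) 2043.519ms=36/7b +85.147ms=3/14b
10) 2128.666ms=75/14b +85.147ms=3/14b
11) 2213.813ms=39/7b +85.147ms=3/14b
12) 2298.959ms=81/14b +85.147ms=3/14b
13) 2384.106ms=6b +397.351ms=1b
14) 2781.457ms=7b +397.351ms=1b
15) 3178.808ms=8b +397.351ms=1b
Σ=9b of 9 (151bpm 3/4) — PASS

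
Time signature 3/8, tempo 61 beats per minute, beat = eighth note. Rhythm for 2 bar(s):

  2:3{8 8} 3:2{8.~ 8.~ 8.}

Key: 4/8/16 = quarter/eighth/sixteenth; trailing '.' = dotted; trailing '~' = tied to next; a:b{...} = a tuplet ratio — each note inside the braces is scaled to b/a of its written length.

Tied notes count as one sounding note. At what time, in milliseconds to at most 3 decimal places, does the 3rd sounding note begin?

1. 0.0ms @ 0 + 1475.41ms (3/2)
2. 1475.41ms @ 3/2 + 1475.41ms (3/2)
3. 2950.82ms @ 3 + 2950.82ms (3)

note 3 onset = 3b = 2950.82ms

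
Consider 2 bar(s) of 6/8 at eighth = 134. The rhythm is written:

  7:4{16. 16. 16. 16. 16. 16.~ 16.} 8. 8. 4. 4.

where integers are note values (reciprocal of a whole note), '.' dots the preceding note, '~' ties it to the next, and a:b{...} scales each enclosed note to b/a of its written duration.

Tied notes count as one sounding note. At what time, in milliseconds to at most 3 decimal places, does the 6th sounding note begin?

1. 0.0ms @ 0 + 191.898ms (3/7)
2. 191.898ms @ 3/7 + 191.898ms (3/7)
3. 383.795ms @ 6/7 + 191.898ms (3/7)
4. 575.693ms @ 9/7 + 191.898ms (3/7)
5. 767.591ms @ 12/7 + 191.898ms (3/7)
6. 959.488ms @ 15/7 + 383.795ms (6/7)
7. 1343.284ms @ 3 + 671.642ms (3/2)
8. 2014.925ms @ 9/2 + 671.642ms (3/2)
9. 2686.567ms @ 6 + 1343.284ms (3)
10. 4029.851ms @ 9 + 1343.284ms (3)

note 6 onset = 15/7b = 959.488ms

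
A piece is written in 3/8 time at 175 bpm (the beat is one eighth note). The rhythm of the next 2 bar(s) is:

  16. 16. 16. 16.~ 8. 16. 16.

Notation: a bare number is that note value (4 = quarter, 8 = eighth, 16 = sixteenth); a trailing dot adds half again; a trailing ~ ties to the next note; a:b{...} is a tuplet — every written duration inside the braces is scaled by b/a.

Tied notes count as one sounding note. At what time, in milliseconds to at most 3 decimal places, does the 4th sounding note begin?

note 4 onset = 9/4b = 771.429ms

1. 0.0ms @ 0 + 257.143ms (3/4)
2. 257.143ms @ 3/4 + 257.143ms (3/4)
3. 514.286ms @ 3/2 + 257.143ms (3/4)
4. 771.429ms @ 9/4 + 771.429ms (9/4)
5. 1542.857ms @ 9/2 + 257.143ms (3/4)
6. 1800.0ms @ 21/4 + 257.143ms (3/4)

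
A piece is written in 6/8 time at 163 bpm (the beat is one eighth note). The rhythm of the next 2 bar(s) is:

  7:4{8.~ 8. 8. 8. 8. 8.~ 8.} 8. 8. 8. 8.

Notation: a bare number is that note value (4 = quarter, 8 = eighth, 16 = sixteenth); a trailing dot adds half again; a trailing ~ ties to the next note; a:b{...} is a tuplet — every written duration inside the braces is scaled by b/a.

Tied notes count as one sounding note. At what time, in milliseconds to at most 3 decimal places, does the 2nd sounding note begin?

note 2 onset = 12/7b = 631.025ms

1. 0.0ms @ 0 + 631.025ms (12/7)
2. 631.025ms @ 12/7 + 315.513ms (6/7)
3. 946.538ms @ 18/7 + 315.513ms (6/7)
4. 1262.051ms @ 24/7 + 315.513ms (6/7)
5. 1577.564ms @ 30/7 + 631.025ms (12/7)
6. 2208.589ms @ 6 + 552.147ms (3/2)
7. 2760.736ms @ 15/2 + 552.147ms (3/2)
8. 3312.883ms @ 9 + 552.147ms (3/2)
9. 3865.031ms @ 21/2 + 552.147ms (3/2)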